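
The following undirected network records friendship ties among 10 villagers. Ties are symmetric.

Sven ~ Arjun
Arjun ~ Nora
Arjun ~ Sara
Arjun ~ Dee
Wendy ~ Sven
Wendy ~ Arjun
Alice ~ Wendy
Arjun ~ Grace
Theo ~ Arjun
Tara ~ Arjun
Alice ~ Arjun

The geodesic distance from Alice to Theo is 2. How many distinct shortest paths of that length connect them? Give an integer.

1

The shortest distance is 2, and the only length-2 path is Alice–Arjun–Theo. So there is exactly 1 shortest path.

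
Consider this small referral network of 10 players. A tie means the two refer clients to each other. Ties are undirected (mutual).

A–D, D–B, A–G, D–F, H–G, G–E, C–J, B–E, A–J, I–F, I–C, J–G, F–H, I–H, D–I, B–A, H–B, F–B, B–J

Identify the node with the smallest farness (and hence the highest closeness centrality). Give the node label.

B

Farness (sum of distances to all others) for each node — A:14, B:12, C:17, D:14, E:18, F:14, G:14, H:14, I:15, J:14.
The smallest farness is 12, for B, so B has the highest closeness.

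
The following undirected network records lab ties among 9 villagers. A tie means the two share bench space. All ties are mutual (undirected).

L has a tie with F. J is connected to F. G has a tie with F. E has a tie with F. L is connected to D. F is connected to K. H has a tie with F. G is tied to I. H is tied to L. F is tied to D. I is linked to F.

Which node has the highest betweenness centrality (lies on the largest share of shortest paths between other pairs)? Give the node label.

F

Unnormalized betweenness of each node: D:0, E:0, F:49/2, G:0, H:0, I:0, J:0, K:0, L:1/2.
F has the largest value, 49/2, making it the main broker — the node through which the most shortest paths run.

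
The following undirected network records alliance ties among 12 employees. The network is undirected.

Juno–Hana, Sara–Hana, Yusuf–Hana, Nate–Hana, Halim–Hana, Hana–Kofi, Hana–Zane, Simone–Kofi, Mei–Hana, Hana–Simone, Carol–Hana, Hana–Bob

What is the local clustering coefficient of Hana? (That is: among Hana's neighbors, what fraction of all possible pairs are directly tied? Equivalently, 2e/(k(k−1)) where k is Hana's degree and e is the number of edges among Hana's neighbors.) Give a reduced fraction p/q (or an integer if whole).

Hana's neighbors: Bob, Carol, Halim, Juno, Kofi, Mei, Nate, Sara, Simone, Yusuf, and Zane (k = 11).
Possible neighbor pairs: C(11,2) = 55. Edges among them: Kofi–Simone → e = 1.
Clustering(Hana) = 1/55.

1/55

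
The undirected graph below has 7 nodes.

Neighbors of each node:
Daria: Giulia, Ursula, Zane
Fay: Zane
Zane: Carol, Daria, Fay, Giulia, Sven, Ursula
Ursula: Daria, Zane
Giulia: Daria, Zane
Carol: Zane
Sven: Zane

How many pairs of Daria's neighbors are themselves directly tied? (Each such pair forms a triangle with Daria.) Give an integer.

Daria's neighbors: Giulia, Ursula, and Zane.
Neighbor pairs that are themselves tied: Daria–Giulia–Zane; Daria–Ursula–Zane. Each forms one triangle with Daria, for 2 in total.

2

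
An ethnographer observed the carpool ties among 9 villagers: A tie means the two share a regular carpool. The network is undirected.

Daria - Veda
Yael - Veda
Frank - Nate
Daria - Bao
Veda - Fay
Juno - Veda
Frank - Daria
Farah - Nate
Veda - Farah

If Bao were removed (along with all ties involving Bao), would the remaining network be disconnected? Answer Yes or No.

Even without Bao, every remaining node can still reach every other (the residual graph is connected), so Bao is not a cut vertex.

No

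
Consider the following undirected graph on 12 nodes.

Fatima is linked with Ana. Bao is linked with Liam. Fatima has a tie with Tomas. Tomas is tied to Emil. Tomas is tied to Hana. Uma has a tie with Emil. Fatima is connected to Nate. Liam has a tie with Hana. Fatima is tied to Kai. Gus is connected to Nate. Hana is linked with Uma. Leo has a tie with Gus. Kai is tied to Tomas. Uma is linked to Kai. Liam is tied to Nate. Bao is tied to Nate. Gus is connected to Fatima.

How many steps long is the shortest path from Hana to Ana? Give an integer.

3

One shortest route is Hana – Tomas – Fatima – Ana, which uses 3 edges, and at distance 2 from Hana we only reach {Bao, Emil, Fatima, Kai, Nate}, which does not include Ana. So d(Hana,Ana) = 3.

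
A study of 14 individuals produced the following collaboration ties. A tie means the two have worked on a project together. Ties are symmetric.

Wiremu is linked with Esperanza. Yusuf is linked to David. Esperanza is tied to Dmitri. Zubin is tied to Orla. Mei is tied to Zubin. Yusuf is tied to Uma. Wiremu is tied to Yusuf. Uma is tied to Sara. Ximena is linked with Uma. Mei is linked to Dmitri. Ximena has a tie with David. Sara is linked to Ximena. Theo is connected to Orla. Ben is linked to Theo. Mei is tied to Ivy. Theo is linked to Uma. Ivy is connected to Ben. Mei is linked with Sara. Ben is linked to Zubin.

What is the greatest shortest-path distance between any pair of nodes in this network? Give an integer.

4

Eccentricity of each node (its greatest distance to any other): Ben:4, David:4, Dmitri:4, Esperanza:4, Ivy:4, Mei:3, Orla:4, Sara:3, Theo:4, Uma:3, Wiremu:4, Ximena:4, Yusuf:4, Zubin:4.
The maximum eccentricity is 4, realized for instance by the pair Orla–David via Orla – Theo – Uma – Ximena – David. So the diameter is 4.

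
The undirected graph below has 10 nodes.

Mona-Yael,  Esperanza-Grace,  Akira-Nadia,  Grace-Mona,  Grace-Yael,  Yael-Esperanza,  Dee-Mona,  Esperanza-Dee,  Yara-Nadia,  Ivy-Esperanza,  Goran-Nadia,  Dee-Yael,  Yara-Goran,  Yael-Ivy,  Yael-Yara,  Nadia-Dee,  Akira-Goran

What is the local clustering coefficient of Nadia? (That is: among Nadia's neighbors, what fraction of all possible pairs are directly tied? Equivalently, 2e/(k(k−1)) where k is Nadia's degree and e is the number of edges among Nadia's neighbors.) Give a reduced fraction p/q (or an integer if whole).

1/3

Nadia's neighbors: Akira, Dee, Goran, and Yara (k = 4).
Possible neighbor pairs: C(4,2) = 6. Edges among them: Akira–Goran, Goran–Yara → e = 2.
Clustering(Nadia) = 2/6 = 1/3.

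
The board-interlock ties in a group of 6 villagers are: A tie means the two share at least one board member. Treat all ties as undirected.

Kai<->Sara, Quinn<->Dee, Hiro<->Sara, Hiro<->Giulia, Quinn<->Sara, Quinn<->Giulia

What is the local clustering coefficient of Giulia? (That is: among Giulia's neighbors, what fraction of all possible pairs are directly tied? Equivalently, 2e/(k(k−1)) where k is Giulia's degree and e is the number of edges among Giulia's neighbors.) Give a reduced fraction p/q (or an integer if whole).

0

Giulia's neighbors: Hiro and Quinn (k = 2).
Possible neighbor pairs: C(2,2) = 1. Edges among them: none → e = 0.
Clustering(Giulia) = 0/1.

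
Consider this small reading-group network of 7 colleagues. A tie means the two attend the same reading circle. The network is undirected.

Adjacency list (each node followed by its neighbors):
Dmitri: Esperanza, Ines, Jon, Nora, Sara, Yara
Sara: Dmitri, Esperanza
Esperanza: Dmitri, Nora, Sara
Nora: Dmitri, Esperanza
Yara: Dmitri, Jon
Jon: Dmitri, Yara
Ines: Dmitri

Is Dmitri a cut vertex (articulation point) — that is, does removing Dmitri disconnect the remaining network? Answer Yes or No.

Removing Dmitri leaves {Esperanza, Nora, and Sara} with no path to {Ines}, so the network splits into 3 components. Dmitri is a cut vertex.

Yes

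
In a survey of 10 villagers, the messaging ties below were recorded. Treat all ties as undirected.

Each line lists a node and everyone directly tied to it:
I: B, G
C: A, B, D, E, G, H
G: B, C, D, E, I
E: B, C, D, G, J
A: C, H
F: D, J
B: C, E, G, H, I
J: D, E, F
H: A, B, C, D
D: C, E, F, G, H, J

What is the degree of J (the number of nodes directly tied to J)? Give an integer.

3

J is directly tied to D, E, and F. That is 3 neighbors, so the degree of J is 3.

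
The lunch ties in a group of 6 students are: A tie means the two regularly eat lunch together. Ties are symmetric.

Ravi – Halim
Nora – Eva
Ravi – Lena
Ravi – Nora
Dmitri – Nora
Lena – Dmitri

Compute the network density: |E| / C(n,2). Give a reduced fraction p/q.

There are 6 edges and 6 nodes, so the maximum possible is C(6,2) = 15.
Density = 6/15 = 2/5.

2/5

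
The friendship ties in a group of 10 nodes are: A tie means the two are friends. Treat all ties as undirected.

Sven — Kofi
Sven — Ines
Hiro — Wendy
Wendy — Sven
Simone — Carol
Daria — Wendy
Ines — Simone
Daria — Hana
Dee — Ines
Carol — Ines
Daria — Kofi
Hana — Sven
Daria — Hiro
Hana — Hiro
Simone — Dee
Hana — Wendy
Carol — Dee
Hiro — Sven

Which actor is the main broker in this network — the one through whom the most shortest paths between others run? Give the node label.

Unnormalized betweenness of each node: Carol:0, Daria:3/2, Dee:0, Hana:5/4, Hiro:5/4, Ines:18, Kofi:5/4, Simone:0, Sven:43/2, Wendy:5/4.
Sven has the largest value, 43/2, making it the main broker — the node through which the most shortest paths run.

Sven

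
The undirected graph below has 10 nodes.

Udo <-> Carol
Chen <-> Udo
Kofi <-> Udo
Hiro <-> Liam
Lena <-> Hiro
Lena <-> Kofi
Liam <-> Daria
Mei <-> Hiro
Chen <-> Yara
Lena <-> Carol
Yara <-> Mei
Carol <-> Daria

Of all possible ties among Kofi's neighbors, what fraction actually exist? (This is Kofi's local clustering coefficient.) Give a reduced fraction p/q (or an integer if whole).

Kofi's neighbors: Lena and Udo (k = 2).
Possible neighbor pairs: C(2,2) = 1. Edges among them: none → e = 0.
Clustering(Kofi) = 0/1.

0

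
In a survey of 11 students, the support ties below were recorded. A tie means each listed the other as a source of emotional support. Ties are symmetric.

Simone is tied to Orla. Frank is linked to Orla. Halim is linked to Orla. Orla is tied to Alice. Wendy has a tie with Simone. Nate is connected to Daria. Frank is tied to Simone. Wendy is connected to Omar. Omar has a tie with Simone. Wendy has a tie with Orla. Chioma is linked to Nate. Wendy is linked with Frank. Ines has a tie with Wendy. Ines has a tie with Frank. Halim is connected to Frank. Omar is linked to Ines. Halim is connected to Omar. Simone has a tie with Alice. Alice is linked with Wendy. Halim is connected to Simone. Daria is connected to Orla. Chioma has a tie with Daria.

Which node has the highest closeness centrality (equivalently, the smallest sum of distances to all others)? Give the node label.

Farness (sum of distances to all others) for each node — Alice:19, Chioma:27, Daria:19, Frank:17, Halim:18, Ines:22, Nate:27, Omar:21, Orla:14, Simone:16, Wendy:16.
The smallest farness is 14, for Orla, so Orla has the highest closeness.

Orla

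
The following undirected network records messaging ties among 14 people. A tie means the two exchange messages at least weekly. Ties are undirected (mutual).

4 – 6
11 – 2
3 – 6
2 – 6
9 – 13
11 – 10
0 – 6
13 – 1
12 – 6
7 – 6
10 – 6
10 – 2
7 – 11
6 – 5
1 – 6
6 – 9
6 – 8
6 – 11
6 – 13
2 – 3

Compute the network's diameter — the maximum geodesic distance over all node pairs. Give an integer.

2

Eccentricity of each node (its greatest distance to any other): 0:2, 1:2, 2:2, 3:2, 4:2, 5:2, 6:1, 7:2, 8:2, 9:2, 10:2, 11:2, 12:2, 13:2.
The maximum eccentricity is 2, realized for instance by the pair 5–4 via 5 – 6 – 4. So the diameter is 2.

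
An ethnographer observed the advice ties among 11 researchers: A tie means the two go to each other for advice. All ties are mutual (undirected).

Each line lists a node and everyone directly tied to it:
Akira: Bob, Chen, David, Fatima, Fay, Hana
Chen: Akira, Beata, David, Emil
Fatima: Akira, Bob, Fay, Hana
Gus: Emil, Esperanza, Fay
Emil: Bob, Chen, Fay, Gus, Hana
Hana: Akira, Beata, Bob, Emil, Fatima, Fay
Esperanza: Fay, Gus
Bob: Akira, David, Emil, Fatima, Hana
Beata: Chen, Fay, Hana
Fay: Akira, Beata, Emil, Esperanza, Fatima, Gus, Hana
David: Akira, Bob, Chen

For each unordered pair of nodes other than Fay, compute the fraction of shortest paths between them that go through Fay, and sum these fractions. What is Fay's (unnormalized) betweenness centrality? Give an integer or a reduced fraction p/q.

Pairs whose geodesics pass through Fay — Akira–Esperanza: 1; Akira–Gus: 1; Akira–Emil: 1/4; Akira–Beata: 1/3; Esperanza–Hana: 1; Esperanza–Bob: 4/5; Esperanza–Emil: 1/2; Esperanza–Chen: 3/4; Esperanza–Fatima: 1; Esperanza–Beata: 1; Esperanza–David: 1; Hana–Gus: 1/2; Gus–Fatima: 1; Gus–Beata: 1 … (+4 more pairs).
All other pairs contribute 0.
Summing the contributions gives betweenness(Fay) = 379/30.

379/30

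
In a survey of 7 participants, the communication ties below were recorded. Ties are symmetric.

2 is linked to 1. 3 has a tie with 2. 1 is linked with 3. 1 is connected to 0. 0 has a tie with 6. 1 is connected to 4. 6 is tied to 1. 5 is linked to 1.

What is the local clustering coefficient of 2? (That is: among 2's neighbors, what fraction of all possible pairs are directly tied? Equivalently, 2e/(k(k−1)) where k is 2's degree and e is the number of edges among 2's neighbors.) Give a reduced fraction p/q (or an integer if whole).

1

2's neighbors: 1 and 3 (k = 2).
Possible neighbor pairs: C(2,2) = 1. Edges among them: 1–3 → e = 1.
Clustering(2) = 1/1.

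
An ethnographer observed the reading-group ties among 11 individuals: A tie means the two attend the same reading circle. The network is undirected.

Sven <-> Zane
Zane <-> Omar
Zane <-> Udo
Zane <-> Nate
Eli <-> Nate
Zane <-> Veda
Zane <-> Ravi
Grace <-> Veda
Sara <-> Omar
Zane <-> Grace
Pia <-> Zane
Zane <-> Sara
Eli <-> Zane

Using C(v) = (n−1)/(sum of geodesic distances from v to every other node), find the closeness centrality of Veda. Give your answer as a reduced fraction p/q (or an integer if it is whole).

5/9

Distances from Veda: Eli:2, Grace:1, Nate:2, Omar:2, Pia:2, Ravi:2, Sara:2, Sven:2, Udo:2, Zane:1. Sum = 18.
n = 11, so closeness = 10/18 = 5/9.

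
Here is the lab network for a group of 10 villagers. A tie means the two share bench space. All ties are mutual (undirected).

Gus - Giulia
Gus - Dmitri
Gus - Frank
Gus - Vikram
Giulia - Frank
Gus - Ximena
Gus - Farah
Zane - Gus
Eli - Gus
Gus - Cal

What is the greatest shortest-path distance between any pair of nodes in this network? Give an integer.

2

Eccentricity of each node (its greatest distance to any other): Cal:2, Dmitri:2, Eli:2, Farah:2, Frank:2, Giulia:2, Gus:1, Vikram:2, Ximena:2, Zane:2.
The maximum eccentricity is 2, realized for instance by the pair Vikram–Eli via Vikram – Gus – Eli. So the diameter is 2.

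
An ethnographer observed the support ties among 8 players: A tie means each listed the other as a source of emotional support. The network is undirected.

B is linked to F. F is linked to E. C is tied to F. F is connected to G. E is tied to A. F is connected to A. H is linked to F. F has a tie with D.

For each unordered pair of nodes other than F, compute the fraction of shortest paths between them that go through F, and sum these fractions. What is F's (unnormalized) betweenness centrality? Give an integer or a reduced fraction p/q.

Pairs whose geodesics pass through F — C–A: 1; C–G: 1; C–B: 1; C–E: 1; C–H: 1; C–D: 1; A–G: 1; A–B: 1; A–H: 1; A–D: 1; G–B: 1; G–E: 1; G–H: 1; G–D: 1 … (+6 more pairs).
All other pairs contribute 0.
Summing the contributions gives betweenness(F) = 20.

20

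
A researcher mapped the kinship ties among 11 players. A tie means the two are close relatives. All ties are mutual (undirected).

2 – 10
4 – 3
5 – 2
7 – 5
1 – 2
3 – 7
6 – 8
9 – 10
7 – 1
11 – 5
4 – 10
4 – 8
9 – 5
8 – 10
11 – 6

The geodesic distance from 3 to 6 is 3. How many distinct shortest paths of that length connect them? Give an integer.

The shortest distance is 3, and the only length-3 path is 3–4–8–6. So there is exactly 1 shortest path.

1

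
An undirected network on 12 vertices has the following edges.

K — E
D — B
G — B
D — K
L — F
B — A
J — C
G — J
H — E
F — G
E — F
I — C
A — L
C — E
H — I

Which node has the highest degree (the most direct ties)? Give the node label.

Degrees — A:2, B:3, C:3, D:2, E:4, F:3, G:3, H:2, I:2, J:2, K:2, L:2.
The maximum is 4, attained only by E.

E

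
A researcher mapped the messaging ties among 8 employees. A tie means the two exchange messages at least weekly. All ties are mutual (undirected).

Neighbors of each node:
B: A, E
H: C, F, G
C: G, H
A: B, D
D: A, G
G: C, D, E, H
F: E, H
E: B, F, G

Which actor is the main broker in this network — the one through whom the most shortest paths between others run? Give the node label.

Unnormalized betweenness of each node: A:1, B:2, C:0, D:3, E:6, F:1, G:9, H:2.
G has the largest value, 9, making it the main broker — the node through which the most shortest paths run.

G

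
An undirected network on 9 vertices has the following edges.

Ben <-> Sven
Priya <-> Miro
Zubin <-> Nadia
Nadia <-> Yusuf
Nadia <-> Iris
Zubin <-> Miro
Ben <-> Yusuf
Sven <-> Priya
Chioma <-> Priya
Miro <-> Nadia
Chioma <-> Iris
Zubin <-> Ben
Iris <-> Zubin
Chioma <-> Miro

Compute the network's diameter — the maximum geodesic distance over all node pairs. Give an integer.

Eccentricity of each node (its greatest distance to any other): Ben:3, Chioma:3, Iris:3, Miro:2, Nadia:3, Priya:3, Sven:3, Yusuf:3, Zubin:2.
The maximum eccentricity is 3, realized for instance by the pair Yusuf–Chioma via Yusuf – Nadia – Miro – Chioma. So the diameter is 3.

3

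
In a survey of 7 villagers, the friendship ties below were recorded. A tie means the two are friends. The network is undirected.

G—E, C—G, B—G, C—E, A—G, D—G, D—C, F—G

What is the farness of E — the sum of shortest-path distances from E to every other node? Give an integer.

Distances from E: A:2, B:2, C:1, D:2, F:2, G:1.
Sum = 2 + 2 + 1 + 2 + 2 + 1 = 10.

10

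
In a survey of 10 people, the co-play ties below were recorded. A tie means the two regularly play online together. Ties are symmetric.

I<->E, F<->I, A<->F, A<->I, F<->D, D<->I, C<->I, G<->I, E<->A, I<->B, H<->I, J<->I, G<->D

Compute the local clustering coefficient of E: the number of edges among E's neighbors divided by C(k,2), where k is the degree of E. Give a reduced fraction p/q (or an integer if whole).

E's neighbors: A and I (k = 2).
Possible neighbor pairs: C(2,2) = 1. Edges among them: A–I → e = 1.
Clustering(E) = 1/1.

1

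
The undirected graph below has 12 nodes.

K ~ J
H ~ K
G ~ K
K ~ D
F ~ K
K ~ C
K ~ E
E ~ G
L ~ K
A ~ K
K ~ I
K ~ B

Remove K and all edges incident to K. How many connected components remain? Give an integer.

Without K, the remaining ties split the others into: {I}; {C}; {F}; {L}; {J}; {D}; {H}; {A}; {E, G}; {B}.
That's 10 separate components.

10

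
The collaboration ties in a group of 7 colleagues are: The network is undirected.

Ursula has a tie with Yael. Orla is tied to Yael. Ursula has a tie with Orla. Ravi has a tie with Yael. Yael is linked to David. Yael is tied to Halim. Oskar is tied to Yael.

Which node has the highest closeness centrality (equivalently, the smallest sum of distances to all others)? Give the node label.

Farness (sum of distances to all others) for each node — David:11, Halim:11, Orla:10, Oskar:11, Ravi:11, Ursula:10, Yael:6.
The smallest farness is 6, for Yael, so Yael has the highest closeness.

Yael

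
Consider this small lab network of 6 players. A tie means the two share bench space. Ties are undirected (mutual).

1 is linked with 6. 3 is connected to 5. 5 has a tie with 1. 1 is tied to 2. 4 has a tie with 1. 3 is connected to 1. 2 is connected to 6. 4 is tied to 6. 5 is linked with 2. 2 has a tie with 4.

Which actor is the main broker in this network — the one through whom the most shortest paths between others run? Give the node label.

Unnormalized betweenness of each node: 1:7/2, 2:1, 3:0, 4:0, 5:1/2, 6:0.
1 has the largest value, 7/2, making it the main broker — the node through which the most shortest paths run.

1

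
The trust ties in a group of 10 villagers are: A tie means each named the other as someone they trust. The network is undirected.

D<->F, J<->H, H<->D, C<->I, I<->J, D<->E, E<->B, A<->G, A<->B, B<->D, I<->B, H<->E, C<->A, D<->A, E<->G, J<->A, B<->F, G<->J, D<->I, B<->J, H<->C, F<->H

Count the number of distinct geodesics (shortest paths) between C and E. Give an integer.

1

The shortest distance is 2, and the only length-2 path is C–H–E. So there is exactly 1 shortest path.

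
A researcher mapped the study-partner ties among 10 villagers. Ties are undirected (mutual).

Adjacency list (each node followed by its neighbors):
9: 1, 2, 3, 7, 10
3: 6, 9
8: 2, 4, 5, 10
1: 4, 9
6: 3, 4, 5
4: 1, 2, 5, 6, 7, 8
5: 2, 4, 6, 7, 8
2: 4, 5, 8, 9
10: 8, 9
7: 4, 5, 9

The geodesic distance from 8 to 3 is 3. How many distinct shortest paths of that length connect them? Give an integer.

4

The shortest distance is 3. The length-3 paths are: 8–2–9–3; 8–10–9–3; 8–4–6–3; 8–5–6–3.
That gives 4 distinct shortest paths.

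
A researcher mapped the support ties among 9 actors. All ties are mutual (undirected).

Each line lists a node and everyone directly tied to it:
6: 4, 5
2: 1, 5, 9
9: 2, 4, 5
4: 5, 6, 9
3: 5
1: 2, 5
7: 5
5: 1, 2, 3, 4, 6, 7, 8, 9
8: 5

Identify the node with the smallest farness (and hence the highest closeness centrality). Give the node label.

5

Farness (sum of distances to all others) for each node — 1:14, 2:13, 3:15, 4:13, 5:8, 6:14, 7:15, 8:15, 9:13.
The smallest farness is 8, for 5, so 5 has the highest closeness.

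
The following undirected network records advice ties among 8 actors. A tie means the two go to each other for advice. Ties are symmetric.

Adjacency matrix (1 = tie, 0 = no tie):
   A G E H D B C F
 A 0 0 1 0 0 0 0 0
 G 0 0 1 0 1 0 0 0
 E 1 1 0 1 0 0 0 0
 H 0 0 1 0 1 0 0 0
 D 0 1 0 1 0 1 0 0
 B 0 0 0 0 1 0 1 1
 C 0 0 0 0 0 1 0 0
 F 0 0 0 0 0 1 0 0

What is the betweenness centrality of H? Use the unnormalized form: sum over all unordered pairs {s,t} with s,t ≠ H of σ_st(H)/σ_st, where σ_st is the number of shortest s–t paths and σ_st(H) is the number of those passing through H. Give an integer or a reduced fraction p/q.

Pairs whose geodesics pass through H — A–D: 1/2; A–B: 1/2; A–C: 1/2; A–F: 1/2; E–D: 1/2; E–B: 1/2; E–C: 1/2; E–F: 1/2.
All other pairs contribute 0.
Summing the contributions gives betweenness(H) = 4.

4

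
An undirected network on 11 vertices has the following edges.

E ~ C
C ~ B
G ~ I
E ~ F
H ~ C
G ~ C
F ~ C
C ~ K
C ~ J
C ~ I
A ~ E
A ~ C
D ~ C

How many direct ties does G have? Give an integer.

2

G is directly tied to C and I. That is 2 neighbors, so the degree of G is 2.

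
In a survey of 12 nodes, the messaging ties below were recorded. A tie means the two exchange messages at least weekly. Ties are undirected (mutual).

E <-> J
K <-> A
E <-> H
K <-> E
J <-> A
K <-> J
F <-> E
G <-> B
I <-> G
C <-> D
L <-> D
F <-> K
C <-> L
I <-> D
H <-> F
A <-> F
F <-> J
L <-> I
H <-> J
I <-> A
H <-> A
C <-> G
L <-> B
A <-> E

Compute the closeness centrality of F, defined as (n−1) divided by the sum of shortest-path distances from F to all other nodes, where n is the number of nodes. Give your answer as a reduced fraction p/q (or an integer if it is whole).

Distances from F: A:1, B:4, C:4, D:3, E:1, G:3, H:1, I:2, J:1, K:1, L:3. Sum = 24.
n = 12, so closeness = 11/24.

11/24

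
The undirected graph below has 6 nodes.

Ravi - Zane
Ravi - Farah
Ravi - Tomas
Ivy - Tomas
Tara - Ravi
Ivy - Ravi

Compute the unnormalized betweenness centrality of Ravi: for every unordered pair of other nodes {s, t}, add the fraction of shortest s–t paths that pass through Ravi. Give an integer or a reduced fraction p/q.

Pairs whose geodesics pass through Ravi — Tomas–Zane: 1; Tomas–Tara: 1; Tomas–Farah: 1; Ivy–Zane: 1; Ivy–Tara: 1; Ivy–Farah: 1; Zane–Tara: 1; Zane–Farah: 1; Tara–Farah: 1.
All other pairs contribute 0.
Summing the contributions gives betweenness(Ravi) = 9.

9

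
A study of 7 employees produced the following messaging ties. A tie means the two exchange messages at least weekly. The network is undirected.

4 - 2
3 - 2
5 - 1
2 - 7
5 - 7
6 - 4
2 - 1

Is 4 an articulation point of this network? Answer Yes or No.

Removing 4 leaves {1, 2, 3, 5, and 7} with no path to {6}, so the network splits into 2 components. 4 is a cut vertex.

Yes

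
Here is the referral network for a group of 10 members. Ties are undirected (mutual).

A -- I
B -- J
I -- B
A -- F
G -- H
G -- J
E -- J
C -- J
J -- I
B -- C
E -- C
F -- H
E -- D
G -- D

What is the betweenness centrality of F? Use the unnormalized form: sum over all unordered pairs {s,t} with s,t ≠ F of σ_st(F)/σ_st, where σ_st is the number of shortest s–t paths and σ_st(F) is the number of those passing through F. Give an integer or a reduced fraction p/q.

Pairs whose geodesics pass through F — D–A: 1/3; G–A: 1/2; H–A: 1; H–I: 1/2.
All other pairs contribute 0.
Summing the contributions gives betweenness(F) = 7/3.

7/3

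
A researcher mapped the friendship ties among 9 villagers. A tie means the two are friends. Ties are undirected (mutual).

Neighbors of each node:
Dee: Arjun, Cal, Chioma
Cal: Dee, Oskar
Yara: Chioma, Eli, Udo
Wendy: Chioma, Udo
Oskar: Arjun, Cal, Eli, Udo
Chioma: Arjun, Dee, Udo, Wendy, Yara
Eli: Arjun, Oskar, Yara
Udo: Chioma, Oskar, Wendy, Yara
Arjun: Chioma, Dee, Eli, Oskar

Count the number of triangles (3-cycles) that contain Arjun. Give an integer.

Arjun's neighbors: Chioma, Dee, Eli, and Oskar.
Neighbor pairs that are themselves tied: Arjun–Chioma–Dee; Arjun–Eli–Oskar. Each forms one triangle with Arjun, for 2 in total.

2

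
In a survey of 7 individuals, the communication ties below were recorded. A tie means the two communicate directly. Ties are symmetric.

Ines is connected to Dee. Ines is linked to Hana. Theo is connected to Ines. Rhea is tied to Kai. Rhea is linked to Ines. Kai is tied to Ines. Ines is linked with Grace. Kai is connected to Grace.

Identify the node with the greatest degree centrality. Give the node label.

Degrees — Dee:1, Grace:2, Hana:1, Ines:6, Kai:3, Rhea:2, Theo:1.
The maximum is 6, attained only by Ines.

Ines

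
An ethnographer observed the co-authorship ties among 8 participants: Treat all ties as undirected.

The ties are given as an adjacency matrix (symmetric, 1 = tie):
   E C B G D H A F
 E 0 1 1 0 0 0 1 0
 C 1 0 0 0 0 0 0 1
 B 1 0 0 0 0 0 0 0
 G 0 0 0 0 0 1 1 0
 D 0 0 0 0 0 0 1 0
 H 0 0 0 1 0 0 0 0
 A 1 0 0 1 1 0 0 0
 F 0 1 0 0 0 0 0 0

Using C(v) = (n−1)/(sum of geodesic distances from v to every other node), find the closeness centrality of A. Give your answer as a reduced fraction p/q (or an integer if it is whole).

7/12

Distances from A: B:2, C:2, D:1, E:1, F:3, G:1, H:2. Sum = 12.
n = 8, so closeness = 7/12.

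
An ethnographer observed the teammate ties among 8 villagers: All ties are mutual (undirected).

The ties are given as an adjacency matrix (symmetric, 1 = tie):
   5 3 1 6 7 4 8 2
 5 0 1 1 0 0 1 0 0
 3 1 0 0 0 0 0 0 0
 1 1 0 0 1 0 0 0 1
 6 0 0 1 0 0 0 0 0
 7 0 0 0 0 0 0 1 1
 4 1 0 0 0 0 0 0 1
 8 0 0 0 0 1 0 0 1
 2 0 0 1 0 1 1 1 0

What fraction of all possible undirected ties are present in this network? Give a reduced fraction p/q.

There are 9 edges and 8 nodes, so the maximum possible is C(8,2) = 28.
Density = 9/28.

9/28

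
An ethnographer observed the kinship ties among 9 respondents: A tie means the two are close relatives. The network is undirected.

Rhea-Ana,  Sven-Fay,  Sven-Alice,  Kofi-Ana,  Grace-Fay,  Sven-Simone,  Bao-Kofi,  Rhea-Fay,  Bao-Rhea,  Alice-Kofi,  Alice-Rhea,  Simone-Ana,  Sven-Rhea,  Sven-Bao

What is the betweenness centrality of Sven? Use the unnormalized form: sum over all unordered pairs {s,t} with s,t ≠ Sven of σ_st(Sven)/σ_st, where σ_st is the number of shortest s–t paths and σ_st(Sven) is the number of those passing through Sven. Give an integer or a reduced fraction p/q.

Pairs whose geodesics pass through Sven — Simone–Grace: 1; Simone–Rhea: 1/2; Simone–Alice: 1; Simone–Bao: 1; Simone–Fay: 1; Grace–Kofi: 2/5; Grace–Alice: 1/2; Grace–Bao: 1/2; Kofi–Fay: 2/5; Alice–Bao: 1/3; Alice–Fay: 1/2; Bao–Fay: 1/2.
All other pairs contribute 0.
Summing the contributions gives betweenness(Sven) = 229/30.

229/30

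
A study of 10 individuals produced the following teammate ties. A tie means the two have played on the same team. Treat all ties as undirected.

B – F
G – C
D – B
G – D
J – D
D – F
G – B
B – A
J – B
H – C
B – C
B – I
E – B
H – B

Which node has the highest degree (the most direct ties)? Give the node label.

Degrees — A:1, B:9, C:3, D:4, E:1, F:2, G:3, H:2, I:1, J:2.
The maximum is 9, attained only by B.

B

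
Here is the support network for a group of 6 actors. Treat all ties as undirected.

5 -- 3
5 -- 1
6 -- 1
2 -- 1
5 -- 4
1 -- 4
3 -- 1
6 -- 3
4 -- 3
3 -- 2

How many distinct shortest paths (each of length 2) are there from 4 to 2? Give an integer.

2

The shortest distance is 2. The length-2 paths are: 4–1–2; 4–3–2.
That gives 2 distinct shortest paths.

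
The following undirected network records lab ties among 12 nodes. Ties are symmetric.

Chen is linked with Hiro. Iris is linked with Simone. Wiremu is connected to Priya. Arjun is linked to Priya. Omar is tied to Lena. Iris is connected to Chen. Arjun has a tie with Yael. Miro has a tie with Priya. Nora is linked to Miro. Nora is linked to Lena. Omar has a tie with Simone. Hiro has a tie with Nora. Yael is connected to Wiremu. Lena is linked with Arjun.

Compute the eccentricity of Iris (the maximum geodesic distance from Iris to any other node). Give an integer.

6

Distances from Iris: Arjun:4, Chen:1, Hiro:2, Lena:3, Miro:4, Nora:3, Omar:2, Priya:5, Simone:1, Wiremu:6, Yael:5.
The largest is 6 (to Wiremu), so the eccentricity of Iris is 6.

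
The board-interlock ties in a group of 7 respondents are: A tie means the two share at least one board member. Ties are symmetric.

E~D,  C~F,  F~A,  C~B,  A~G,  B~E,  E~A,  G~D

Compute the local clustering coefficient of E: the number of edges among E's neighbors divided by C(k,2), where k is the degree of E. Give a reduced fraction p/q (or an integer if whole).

0

E's neighbors: A, B, and D (k = 3).
Possible neighbor pairs: C(3,2) = 3. Edges among them: none → e = 0.
Clustering(E) = 0/3 = 0.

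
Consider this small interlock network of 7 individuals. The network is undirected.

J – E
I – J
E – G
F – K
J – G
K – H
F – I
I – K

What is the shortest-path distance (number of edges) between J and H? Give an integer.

One shortest route is J – I – K – H, which uses 3 edges, and at distance 2 from J we only reach {F, K}, which does not include H. So d(J,H) = 3.

3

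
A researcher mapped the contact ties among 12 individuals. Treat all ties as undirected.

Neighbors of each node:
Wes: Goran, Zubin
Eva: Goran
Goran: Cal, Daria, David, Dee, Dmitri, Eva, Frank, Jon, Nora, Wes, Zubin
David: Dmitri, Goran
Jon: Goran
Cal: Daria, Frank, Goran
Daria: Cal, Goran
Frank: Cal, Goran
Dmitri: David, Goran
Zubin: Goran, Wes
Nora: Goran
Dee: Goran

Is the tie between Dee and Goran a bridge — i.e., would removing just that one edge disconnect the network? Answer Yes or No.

Without the Dee–Goran edge there is no alternate route between Dee and Goran, so the network disconnects. It is a bridge.

Yes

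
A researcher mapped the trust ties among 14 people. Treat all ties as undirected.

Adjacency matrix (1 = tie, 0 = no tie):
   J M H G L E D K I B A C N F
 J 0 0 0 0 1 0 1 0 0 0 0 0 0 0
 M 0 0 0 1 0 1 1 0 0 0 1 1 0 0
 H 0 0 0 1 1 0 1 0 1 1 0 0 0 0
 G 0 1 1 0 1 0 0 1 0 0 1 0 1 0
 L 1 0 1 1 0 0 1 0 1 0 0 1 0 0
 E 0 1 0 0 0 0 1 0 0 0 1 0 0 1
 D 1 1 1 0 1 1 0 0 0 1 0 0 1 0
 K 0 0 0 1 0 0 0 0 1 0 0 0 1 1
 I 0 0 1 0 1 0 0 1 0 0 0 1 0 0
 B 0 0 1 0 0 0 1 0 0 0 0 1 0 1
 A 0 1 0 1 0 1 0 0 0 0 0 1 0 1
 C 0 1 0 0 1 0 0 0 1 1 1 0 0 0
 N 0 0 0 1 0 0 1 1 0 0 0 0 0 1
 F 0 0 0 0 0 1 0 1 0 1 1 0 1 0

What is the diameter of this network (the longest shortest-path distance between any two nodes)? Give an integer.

Eccentricity of each node (its greatest distance to any other): A:3, B:2, C:3, D:2, E:3, F:3, G:2, H:2, I:3, J:3, K:3, L:3, M:2, N:3.
The maximum eccentricity is 3, realized for instance by the pair J–K via J – L – I – K. So the diameter is 3.

3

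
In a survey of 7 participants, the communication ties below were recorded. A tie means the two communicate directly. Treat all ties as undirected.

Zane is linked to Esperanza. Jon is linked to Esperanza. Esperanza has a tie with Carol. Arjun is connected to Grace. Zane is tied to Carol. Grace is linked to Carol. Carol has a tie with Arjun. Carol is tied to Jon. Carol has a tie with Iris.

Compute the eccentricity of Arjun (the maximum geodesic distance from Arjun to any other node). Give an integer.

2

Distances from Arjun: Carol:1, Esperanza:2, Grace:1, Iris:2, Jon:2, Zane:2.
The largest is 2 (to Zane, Jon, Iris, and Esperanza), so the eccentricity of Arjun is 2.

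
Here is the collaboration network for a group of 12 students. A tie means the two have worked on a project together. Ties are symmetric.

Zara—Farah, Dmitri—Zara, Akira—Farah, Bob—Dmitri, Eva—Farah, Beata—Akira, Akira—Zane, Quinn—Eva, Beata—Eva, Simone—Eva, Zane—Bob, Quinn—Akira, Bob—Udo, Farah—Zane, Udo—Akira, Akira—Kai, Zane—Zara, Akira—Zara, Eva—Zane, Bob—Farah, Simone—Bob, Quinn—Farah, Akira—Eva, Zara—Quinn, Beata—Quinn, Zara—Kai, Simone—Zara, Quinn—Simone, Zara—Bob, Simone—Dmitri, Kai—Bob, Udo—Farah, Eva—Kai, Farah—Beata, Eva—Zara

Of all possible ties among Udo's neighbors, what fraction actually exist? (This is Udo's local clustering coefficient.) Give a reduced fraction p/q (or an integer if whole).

Udo's neighbors: Akira, Bob, and Farah (k = 3).
Possible neighbor pairs: C(3,2) = 3. Edges among them: Akira–Farah, Bob–Farah → e = 2.
Clustering(Udo) = 2/3.

2/3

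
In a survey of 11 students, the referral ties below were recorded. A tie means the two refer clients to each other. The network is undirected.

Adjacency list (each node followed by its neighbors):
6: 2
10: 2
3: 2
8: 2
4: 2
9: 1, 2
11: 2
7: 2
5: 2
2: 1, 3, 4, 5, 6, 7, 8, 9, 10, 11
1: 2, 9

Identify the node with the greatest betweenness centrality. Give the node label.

2

Unnormalized betweenness of each node: 1:0, 2:44, 3:0, 4:0, 5:0, 6:0, 7:0, 8:0, 9:0, 10:0, 11:0.
2 has the largest value, 44, making it the main broker — the node through which the most shortest paths run.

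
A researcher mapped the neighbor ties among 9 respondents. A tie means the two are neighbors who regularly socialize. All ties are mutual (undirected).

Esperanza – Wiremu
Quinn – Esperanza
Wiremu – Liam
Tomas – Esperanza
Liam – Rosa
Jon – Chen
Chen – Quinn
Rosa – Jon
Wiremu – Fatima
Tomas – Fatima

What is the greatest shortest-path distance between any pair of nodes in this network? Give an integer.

Eccentricity of each node (its greatest distance to any other): Chen:4, Esperanza:3, Fatima:4, Jon:4, Liam:3, Quinn:3, Rosa:4, Tomas:4, Wiremu:3.
The maximum eccentricity is 4, realized for instance by the pair Rosa–Tomas via Rosa – Liam – Wiremu – Fatima – Tomas. So the diameter is 4.

4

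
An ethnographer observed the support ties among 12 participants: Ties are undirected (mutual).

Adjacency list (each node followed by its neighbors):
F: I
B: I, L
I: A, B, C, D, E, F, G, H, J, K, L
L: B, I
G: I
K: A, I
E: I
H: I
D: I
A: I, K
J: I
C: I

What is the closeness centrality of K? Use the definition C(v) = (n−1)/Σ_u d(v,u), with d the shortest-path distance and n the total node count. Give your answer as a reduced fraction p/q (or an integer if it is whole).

11/20

Distances from K: A:1, B:2, C:2, D:2, E:2, F:2, G:2, H:2, I:1, J:2, L:2. Sum = 20.
n = 12, so closeness = 11/20.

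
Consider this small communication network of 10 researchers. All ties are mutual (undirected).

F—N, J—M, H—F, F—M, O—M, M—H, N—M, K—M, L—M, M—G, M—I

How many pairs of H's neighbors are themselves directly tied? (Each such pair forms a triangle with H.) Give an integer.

1

H's neighbors: F and M.
Neighbor pairs that are themselves tied: H–F–M. Each forms one triangle with H, for 1 in total.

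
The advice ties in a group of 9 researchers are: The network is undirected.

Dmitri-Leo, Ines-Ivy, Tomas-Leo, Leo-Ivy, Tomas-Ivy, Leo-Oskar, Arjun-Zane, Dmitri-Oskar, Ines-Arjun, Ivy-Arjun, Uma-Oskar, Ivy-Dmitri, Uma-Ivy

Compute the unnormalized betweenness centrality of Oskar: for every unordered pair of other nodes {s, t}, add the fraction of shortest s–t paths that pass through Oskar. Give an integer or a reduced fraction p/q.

Pairs whose geodesics pass through Oskar — Uma–Leo: 1/2; Uma–Dmitri: 1/2.
All other pairs contribute 0.
Summing the contributions gives betweenness(Oskar) = 1.

1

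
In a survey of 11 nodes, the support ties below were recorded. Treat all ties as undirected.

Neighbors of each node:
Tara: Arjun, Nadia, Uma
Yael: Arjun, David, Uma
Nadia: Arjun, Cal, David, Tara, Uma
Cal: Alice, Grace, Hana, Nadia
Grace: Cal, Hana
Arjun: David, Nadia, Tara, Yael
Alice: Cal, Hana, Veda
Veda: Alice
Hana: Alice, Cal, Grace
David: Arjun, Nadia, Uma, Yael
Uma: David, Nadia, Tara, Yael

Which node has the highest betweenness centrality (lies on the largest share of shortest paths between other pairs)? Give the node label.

Unnormalized betweenness of each node: Alice:9, Arjun:17/6, Cal:25, David:9/4, Grace:0, Hana:1, Nadia:307/12, Tara:1/4, Uma:17/6, Veda:0, Yael:1/4.
Nadia has the largest value, 307/12, making it the main broker — the node through which the most shortest paths run.

Nadia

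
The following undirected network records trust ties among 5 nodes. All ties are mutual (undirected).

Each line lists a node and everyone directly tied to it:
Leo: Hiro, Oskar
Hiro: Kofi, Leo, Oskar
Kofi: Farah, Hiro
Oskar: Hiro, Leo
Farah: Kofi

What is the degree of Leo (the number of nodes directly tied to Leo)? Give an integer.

2

Leo is directly tied to Hiro and Oskar. That is 2 neighbors, so the degree of Leo is 2.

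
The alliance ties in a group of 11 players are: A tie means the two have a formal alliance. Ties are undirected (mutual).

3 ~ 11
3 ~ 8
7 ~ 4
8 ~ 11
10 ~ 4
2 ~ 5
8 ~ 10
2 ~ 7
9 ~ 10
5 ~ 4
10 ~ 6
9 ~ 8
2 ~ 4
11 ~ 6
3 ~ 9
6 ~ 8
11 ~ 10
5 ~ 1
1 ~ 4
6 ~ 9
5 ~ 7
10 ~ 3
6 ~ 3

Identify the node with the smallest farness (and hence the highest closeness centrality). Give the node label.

10

Farness (sum of distances to all others) for each node — 1:23, 2:22, 3:19, 4:15, 5:21, 6:19, 7:22, 8:19, 9:20, 10:14, 11:20.
The smallest farness is 14, for 10, so 10 has the highest closeness.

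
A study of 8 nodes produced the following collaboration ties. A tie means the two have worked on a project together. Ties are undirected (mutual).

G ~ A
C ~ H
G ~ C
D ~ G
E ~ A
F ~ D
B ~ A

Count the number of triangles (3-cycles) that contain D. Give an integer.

D's neighbors are F and G, but none of them are tied to each other, so no triangle contains D.

0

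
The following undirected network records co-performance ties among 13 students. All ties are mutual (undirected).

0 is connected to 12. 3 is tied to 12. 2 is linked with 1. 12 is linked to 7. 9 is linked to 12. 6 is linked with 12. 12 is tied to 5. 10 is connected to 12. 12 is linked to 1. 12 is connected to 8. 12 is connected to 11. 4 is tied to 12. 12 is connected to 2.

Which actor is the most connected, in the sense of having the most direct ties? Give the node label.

12

Degrees — 0:1, 1:2, 2:2, 3:1, 4:1, 5:1, 6:1, 7:1, 8:1, 9:1, 10:1, 11:1, 12:12.
The maximum is 12, attained only by 12.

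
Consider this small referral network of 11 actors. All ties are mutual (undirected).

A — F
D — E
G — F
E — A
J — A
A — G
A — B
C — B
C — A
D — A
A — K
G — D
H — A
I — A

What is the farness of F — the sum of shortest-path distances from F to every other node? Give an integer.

Distances from F: A:1, B:2, C:2, D:2, E:2, G:1, H:2, I:2, J:2, K:2.
Sum = 1 + 2 + 2 + 2 + 2 + 1 + 2 + 2 + 2 + 2 = 18.

18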